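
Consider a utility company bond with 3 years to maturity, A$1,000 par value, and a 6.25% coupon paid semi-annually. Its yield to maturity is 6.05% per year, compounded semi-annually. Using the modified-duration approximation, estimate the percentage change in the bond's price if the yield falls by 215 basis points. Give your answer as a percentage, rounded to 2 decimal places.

+5.81%

Periodic yield y = 0.03025. Modified duration first:
  t   CF        PV=CF/(1+0.03025)^t    t·PV
  1        31.25        30.3324        30.3324
  2        31.25        29.4418        58.8837
  3        31.25        28.5774        85.7321
  4        31.25        27.7383       110.9531
  5        31.25        26.9238       134.6192
  6     1,031.25       862.3990     5,174.3937
  Σ                  1,005.4127     5,594.9142
P = 1,005.4127; D_Mac = 5.56479 half-year periods = 2.78240 yrs; D_mod = 2.78240/(1+0.03025) = 2.70070 yrs.
ΔP/P ≈ -D_mod · Δy = -2.70070 × (-0.0215) = +0.058065 = +5.8065%.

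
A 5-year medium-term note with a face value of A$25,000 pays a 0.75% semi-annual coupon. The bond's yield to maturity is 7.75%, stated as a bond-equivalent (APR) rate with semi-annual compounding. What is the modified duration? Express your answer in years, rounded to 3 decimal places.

4.714 years

Periodic yield y = 0.03875. First find Macaulay duration:
  t   CF        PV=CF/(1+0.03875)^t    t·PV
  1        93.75        90.2527        90.2527
  2        93.75        86.8859       173.7718
  3        93.75        83.6446       250.9339
  4        93.75        80.5243       322.0973
  5        93.75        77.5204       387.6021
  6        93.75        74.6286       447.7714
  7        93.75        71.8446       502.9121
  8        93.75        69.1645       553.3157
  9        93.75        66.5843       599.2588
  10   25,093.75    17,157.5471   171,575.4707
  Σ                 17,858.5970   174,903.3865
P = 17,858.5970; Macaulay duration = 174,903.3865 / 17,858.5970 = 9.79379 half-year periods = 4.89690 years.
Modified duration = D_Mac / (1 + y) = 4.89690 / 1.03875 = 4.71422 years.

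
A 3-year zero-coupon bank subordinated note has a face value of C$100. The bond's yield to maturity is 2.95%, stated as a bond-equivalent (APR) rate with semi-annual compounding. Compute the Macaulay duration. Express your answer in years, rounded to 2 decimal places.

A zero-coupon bond has a single cash flow at maturity, so its Macaulay duration equals its maturity: 3 years.
(Equivalently: 6 semi-annual periods ÷ 2 = 3 years.)

3.00 years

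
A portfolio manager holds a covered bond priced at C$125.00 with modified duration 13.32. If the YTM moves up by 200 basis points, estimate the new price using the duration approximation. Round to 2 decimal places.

Duration approximation: ΔP/P ≈ -D_mod · Δy = -13.32 × (+0.02) = -0.266400.
New price ≈ 125.00 × (1 - 0.266400) = 91.70000.

C$91.70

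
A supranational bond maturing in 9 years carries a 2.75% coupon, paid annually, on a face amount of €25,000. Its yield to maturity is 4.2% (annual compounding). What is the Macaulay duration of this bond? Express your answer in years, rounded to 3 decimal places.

8.030 years

Periodic yield y = 0.042. Discount each cash flow and weight by its year:
  t   CF        PV=CF/(1+0.042)^t    t·PV
  1       687.50       659.7889       659.7889
  2       687.50       633.1947     1,266.3894
  3       687.50       607.6724     1,823.0173
  4       687.50       583.1789     2,332.7157
  5       687.50       559.6727     2,798.3634
  6       687.50       537.1139     3,222.6834
  7       687.50       515.4644     3,608.2507
  8       687.50       494.6875     3,957.5001
  9    25,687.50    17,738.3152   159,644.8371
  Σ                 22,329.0887   179,313.5460
Price P = Σ PV = 22,329.0887.
Macaulay duration = Σ(t·PV) / P = 179,313.5460 / 22,329.0887 = 8.03049 years.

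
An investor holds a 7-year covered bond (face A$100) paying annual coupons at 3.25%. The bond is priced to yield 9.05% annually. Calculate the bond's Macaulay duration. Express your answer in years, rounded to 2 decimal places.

Periodic yield y = 0.0905. Discount each cash flow and weight by its year:
  t   CF        PV=CF/(1+0.0905)^t    t·PV
  1         3.25         2.9803         2.9803
  2         3.25         2.7330         5.4659
  3         3.25         2.5061         7.5184
  4         3.25         2.2982         9.1926
  5         3.25         2.1074        10.5372
  6         3.25         1.9325        11.5953
  7       103.25        56.3003       394.1018
  Σ                     70.8578       441.3915
Price P = Σ PV = 70.8578.
Macaulay duration = Σ(t·PV) / P = 441.3915 / 70.8578 = 6.22926 years.

6.23 years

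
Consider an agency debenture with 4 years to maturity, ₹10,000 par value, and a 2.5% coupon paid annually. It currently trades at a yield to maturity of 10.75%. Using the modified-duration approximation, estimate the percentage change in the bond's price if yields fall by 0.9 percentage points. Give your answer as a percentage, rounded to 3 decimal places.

+3.112%

Periodic yield y = 0.1075. Modified duration first:
  t   CF        PV=CF/(1+0.1075)^t    t·PV
  1       250.00       225.7336       225.7336
  2       250.00       203.8227       407.6454
  3       250.00       184.0386       552.1157
  4    10,250.00     6,813.1653    27,252.6612
  Σ                  7,426.7602    28,438.1559
P = 7,426.7602; D_Mac = 3.82915 yrs; D_mod = 3.82915/(1+0.1075) = 3.45747 yrs.
ΔP/P ≈ -D_mod · Δy = -3.45747 × (-0.009) = +0.031117 = +3.1117%.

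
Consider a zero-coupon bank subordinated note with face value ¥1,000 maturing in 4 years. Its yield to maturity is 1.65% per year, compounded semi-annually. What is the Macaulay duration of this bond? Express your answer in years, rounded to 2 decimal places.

A zero-coupon bond has a single cash flow at maturity, so its Macaulay duration equals its maturity: 4 years.
(Equivalently: 8 semi-annual periods ÷ 2 = 4 years.)

4.00 years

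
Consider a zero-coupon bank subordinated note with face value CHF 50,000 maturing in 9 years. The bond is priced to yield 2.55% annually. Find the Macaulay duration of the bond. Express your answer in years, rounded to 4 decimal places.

9.0000 years

A zero-coupon bond has a single cash flow at maturity, so its Macaulay duration equals its maturity: 9 years.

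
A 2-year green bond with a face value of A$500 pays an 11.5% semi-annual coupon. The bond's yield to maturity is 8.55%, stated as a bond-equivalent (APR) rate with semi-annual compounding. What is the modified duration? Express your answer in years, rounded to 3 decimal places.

1.771 years

Periodic yield y = 0.04275. First find Macaulay duration:
  t   CF        PV=CF/(1+0.04275)^t    t·PV
  1        28.75        27.5713        27.5713
  2        28.75        26.4410        52.8819
  3        28.75        25.3570        76.0709
  4       528.75       447.2286     1,788.9145
  Σ                    526.5979     1,945.4386
P = 526.5979; Macaulay duration = 1,945.4386 / 526.5979 = 3.69435 half-year periods = 1.84718 years.
Modified duration = D_Mac / (1 + y) = 1.84718 / 1.04275 = 1.77145 years.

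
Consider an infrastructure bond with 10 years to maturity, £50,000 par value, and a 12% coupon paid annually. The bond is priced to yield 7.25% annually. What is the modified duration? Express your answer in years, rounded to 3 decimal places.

6.361 years

Periodic yield y = 0.0725. First find Macaulay duration:
  t   CF        PV=CF/(1+0.0725)^t    t·PV
  1     6,000.00     5,594.4056     5,594.4056
  2     6,000.00     5,216.2290    10,432.4580
  3     6,000.00     4,863.6168    14,590.8503
  4     6,000.00     4,534.8408    18,139.3633
  5     6,000.00     4,228.2898    21,141.4490
  6     6,000.00     3,942.4614    23,654.7681
  7     6,000.00     3,675.9546    25,731.6825
  8     6,000.00     3,427.4635    27,419.7083
  9     6,000.00     3,195.7702    28,761.9318
  10   56,000.00    27,810.8984   278,108.9840
  Σ                 66,489.9301   453,575.6010
P = 66,489.9301; Macaulay duration = 453,575.6010 / 66,489.9301 = 6.82172 years.
Modified duration = D_Mac / (1 + y) = 6.82172 / 1.0725 = 6.36058 years.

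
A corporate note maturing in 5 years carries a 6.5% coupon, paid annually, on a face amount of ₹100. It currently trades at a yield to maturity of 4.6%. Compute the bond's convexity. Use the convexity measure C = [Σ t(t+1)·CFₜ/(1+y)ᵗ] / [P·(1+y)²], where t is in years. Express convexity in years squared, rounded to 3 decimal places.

23.427

With y = 0.046:
  t   CF        PV=CF/(1+0.046)^t    t·PV        t(t+1)·PV
  1         6.50         6.2141         6.2141          12.4283
  2         6.50         5.9409        11.8817          35.6452
  3         6.50         5.6796        17.0388          68.1553
  4         6.50         5.4298        21.7193         108.5967
  5       106.50        85.0533       425.2665       2,551.5991
  Σ                    108.3178       482.1206       2,776.4246
P = 108.3178.
Convexity = Σ t(t+1)·PV / [P·(1+y)²] = 2,776.4246 / (108.3178 × 1.094116) = 23.42733.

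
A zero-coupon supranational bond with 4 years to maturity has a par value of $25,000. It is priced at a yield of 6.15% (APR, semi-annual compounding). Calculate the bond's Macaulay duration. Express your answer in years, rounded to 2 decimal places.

A zero-coupon bond has a single cash flow at maturity, so its Macaulay duration equals its maturity: 4 years.
(Equivalently: 8 semi-annual periods ÷ 2 = 4 years.)

4.00 years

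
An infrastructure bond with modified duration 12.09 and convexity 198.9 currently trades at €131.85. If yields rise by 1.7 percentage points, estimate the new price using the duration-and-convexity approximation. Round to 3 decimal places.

Duration effect: -D_mod·Δy = -12.09 × (+0.017) = -0.205530
Convexity effect: ½·C·(Δy)² = 0.5 × 198.9 × (0.017)² = +0.02874105
ΔP/P ≈ -0.205530 + 0.02874105 = -0.17678895
New price ≈ 131.85 × (1 - 0.17678895) = 108.5403769425.

€108.540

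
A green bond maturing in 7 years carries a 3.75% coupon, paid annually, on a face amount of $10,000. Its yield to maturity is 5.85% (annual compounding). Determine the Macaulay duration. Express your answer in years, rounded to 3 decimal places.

6.230 years

Periodic yield y = 0.0585. Discount each cash flow and weight by its year:
  t   CF        PV=CF/(1+0.0585)^t    t·PV
  1       375.00       354.2749       354.2749
  2       375.00       334.6952       669.3905
  3       375.00       316.1977       948.5930
  4       375.00       298.7224     1,194.8897
  5       375.00       282.2130     1,411.0648
  6       375.00       266.6159     1,599.6956
  7    10,375.00     6,968.7048    48,780.9337
  Σ                  8,821.4240    54,958.8422
Price P = Σ PV = 8,821.4240.
Macaulay duration = Σ(t·PV) / P = 54,958.8422 / 8,821.4240 = 6.23016 years.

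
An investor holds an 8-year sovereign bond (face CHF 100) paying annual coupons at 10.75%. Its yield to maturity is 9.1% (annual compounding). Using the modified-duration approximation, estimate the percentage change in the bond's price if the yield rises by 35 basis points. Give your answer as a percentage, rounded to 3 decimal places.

-1.877%

Periodic yield y = 0.091. Modified duration first:
  t   CF        PV=CF/(1+0.091)^t    t·PV
  1        10.75         9.8533         9.8533
  2        10.75         9.0315        18.0630
  3        10.75         8.2782        24.8345
  4        10.75         7.5877        30.3508
  5        10.75         6.9548        34.7740
  6        10.75         6.3747        38.2482
  7        10.75         5.8430        40.9009
  8       110.75        55.1754       441.4034
  Σ                    109.0986       638.4282
P = 109.0986; D_Mac = 5.85185 yrs; D_mod = 5.85185/(1+0.091) = 5.36374 yrs.
ΔP/P ≈ -D_mod · Δy = -5.36374 × (+0.0035) = -0.018773 = -1.8773%.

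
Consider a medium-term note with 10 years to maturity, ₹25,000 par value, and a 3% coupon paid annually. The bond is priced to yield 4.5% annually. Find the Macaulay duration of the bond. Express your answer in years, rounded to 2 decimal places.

Periodic yield y = 0.045. Discount each cash flow and weight by its year:
  t   CF        PV=CF/(1+0.045)^t    t·PV
  1       750.00       717.7033       717.7033
  2       750.00       686.7975     1,373.5949
  3       750.00       657.2225     1,971.6674
  4       750.00       628.9210     2,515.6840
  5       750.00       601.8383     3,009.1914
  6       750.00       575.9218     3,455.5308
  7       750.00       551.1213     3,857.8494
  8       750.00       527.3888     4,219.1108
  9       750.00       504.6783     4,542.1049
  10   25,750.00    16,581.1378   165,811.3781
  Σ                 22,032.7307   191,473.8151
Price P = Σ PV = 22,032.7307.
Macaulay duration = Σ(t·PV) / P = 191,473.8151 / 22,032.7307 = 8.69043 years.

8.69 years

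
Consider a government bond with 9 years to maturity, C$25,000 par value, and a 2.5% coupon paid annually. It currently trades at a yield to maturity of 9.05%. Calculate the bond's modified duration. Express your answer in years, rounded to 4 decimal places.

7.2219 years

Periodic yield y = 0.0905. First find Macaulay duration:
  t   CF        PV=CF/(1+0.0905)^t    t·PV
  1       625.00       573.1316       573.1316
  2       625.00       525.5677     1,051.1354
  3       625.00       481.9511     1,445.8534
  4       625.00       441.9543     1,767.8171
  5       625.00       405.2767     2,026.3836
  6       625.00       371.6430     2,229.8582
  7       625.00       340.8006     2,385.6041
  8       625.00       312.5177     2,500.1418
  9    25,625.00    11,749.8641   105,748.7772
  Σ                 15,202.7069   119,728.7025
P = 15,202.7069; Macaulay duration = 119,728.7025 / 15,202.7069 = 7.87549 years.
Modified duration = D_Mac / (1 + y) = 7.87549 / 1.0905 = 7.22190 years.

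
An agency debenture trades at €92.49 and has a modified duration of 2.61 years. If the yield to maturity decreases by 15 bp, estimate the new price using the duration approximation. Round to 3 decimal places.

€92.852

Duration approximation: ΔP/P ≈ -D_mod · Δy = -2.61 × (-0.0015) = +0.003915.
New price ≈ 92.49 × (1 + 0.003915) = 92.85209835.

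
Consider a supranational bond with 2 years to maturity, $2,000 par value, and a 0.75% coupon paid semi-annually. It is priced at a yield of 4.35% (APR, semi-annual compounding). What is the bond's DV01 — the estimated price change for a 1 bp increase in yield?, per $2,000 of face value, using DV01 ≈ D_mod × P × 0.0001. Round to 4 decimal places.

Periodic yield y = 0.02175.
  t   CF        PV=CF/(1+0.02175)^t    t·PV
  1         7.50         7.3403         7.3403
  2         7.50         7.1841        14.3682
  3         7.50         7.0312        21.0935
  4     2,007.50     1,841.9463     7,367.7853
  Σ                  1,863.5019     7,410.5873
P = 1,863.5019; D_Mac = 3.97670 half-year periods = 1.98835 yrs; D_mod = 1.94602 yrs.
DV01 ≈ 1.94602 × 1,863.5019 × 0.0001 = 0.362642.

$0.3626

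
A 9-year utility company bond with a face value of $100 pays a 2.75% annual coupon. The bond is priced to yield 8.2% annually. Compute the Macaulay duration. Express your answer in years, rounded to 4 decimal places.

Periodic yield y = 0.082. Discount each cash flow and weight by its year:
  t   CF        PV=CF/(1+0.082)^t    t·PV
  1         2.75         2.5416         2.5416
  2         2.75         2.3490         4.6979
  3         2.75         2.1710         6.5129
  4         2.75         2.0064         8.0257
  5         2.75         1.8544         9.2718
  6         2.75         1.7138        10.2830
  7         2.75         1.5840        11.0877
  8         2.75         1.4639        11.7113
  9       102.75        50.5518       454.9661
  Σ                     66.2358       519.0980
Price P = Σ PV = 66.2358.
Macaulay duration = Σ(t·PV) / P = 519.0980 / 66.2358 = 7.83712 years.

7.8371 years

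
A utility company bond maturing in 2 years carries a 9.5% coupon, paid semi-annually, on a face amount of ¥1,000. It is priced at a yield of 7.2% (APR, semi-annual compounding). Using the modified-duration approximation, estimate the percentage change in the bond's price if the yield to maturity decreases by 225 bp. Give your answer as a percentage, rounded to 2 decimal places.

+4.06%

Periodic yield y = 0.036. Modified duration first:
  t   CF        PV=CF/(1+0.036)^t    t·PV
  1        47.50        45.8494        45.8494
  2        47.50        44.2562        88.5124
  3        47.50        42.7183       128.1550
  4     1,047.50       909.3164     3,637.2655
  Σ                  1,042.1403     3,899.7823
P = 1,042.1403; D_Mac = 3.74209 half-year periods = 1.87104 yrs; D_mod = 1.87104/(1+0.036) = 1.80603 yrs.
ΔP/P ≈ -D_mod · Δy = -1.80603 × (-0.0225) = +0.040636 = +4.0636%.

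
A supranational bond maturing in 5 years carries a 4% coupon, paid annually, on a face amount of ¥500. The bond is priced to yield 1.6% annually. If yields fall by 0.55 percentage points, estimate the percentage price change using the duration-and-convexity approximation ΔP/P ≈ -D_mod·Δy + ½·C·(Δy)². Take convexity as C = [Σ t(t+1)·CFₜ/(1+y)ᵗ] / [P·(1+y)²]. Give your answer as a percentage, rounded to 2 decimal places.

+2.56%

With y = 0.016:
  t   CF        PV=CF/(1+0.016)^t    t·PV        t(t+1)·PV
  1        20.00        19.6850        19.6850          39.3701
  2        20.00        19.3750        38.7501         116.2502
  3        20.00        19.0699        57.2098         228.8390
  4        20.00        18.7696        75.0784         375.3921
  5       520.00       480.3246     2,401.6229      14,409.7371
  Σ                    557.2242     2,592.3462      15,169.5886
P = 557.2242; D_Mac = 4.65225 yrs; D_mod = 4.57899 yrs; C = 26.37281.
Duration effect: -4.57899 × (-0.0055) = +0.025184
Convexity effect: 0.5 × 26.37281 × (-0.0055)² = +0.0003989
ΔP/P ≈ +0.025184 + 0.0003989 = +0.025583 = +2.5583%.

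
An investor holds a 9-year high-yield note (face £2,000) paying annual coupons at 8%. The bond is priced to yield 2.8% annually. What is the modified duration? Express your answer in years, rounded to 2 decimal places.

Periodic yield y = 0.028. First find Macaulay duration:
  t   CF        PV=CF/(1+0.028)^t    t·PV
  1       160.00       155.6420       155.6420
  2       160.00       151.4027       302.8055
  3       160.00       147.2789       441.8368
  4       160.00       143.2674       573.0698
  5       160.00       139.3652       696.8261
  6       160.00       135.5693       813.4157
  7       160.00       131.8767       923.1371
  8       160.00       128.2848     1,026.2781
  9     2,160.00     1,684.6734    15,162.0606
  Σ                  2,817.3606    20,095.0717
P = 2,817.3606; Macaulay duration = 20,095.0717 / 2,817.3606 = 7.13259 years.
Modified duration = D_Mac / (1 + y) = 7.13259 / 1.028 = 6.93832 years.

6.94 years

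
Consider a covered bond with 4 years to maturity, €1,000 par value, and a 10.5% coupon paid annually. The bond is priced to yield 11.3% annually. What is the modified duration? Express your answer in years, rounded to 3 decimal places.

Periodic yield y = 0.113. First find Macaulay duration:
  t   CF        PV=CF/(1+0.113)^t    t·PV
  1       105.00        94.3396        94.3396
  2       105.00        84.7616       169.5231
  3       105.00        76.1559       228.4678
  4     1,105.00       720.0814     2,880.3258
  Σ                    975.3386     3,372.6564
P = 975.3386; Macaulay duration = 3,372.6564 / 975.3386 = 3.45793 years.
Modified duration = D_Mac / (1 + y) = 3.45793 / 1.113 = 3.10686 years.

3.107 years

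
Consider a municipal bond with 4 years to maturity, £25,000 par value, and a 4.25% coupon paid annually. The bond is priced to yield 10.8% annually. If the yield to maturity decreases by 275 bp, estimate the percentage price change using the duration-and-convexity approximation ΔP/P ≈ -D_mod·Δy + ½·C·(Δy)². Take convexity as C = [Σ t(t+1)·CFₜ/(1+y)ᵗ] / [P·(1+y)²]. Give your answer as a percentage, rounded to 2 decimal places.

+9.82%

With y = 0.108:
  t   CF        PV=CF/(1+0.108)^t    t·PV        t(t+1)·PV
  1     1,062.50       958.9350       958.9350       1,917.8700
  2     1,062.50       865.4648     1,730.9296       5,192.7889
  3     1,062.50       781.1054     2,343.3163       9,373.2652
  4    26,062.50    17,292.4700    69,169.8800     345,849.3999
  Σ                 19,897.9753    74,203.0609     362,333.3240
P = 19,897.9753; D_Mac = 3.72918 yrs; D_mod = 3.36568 yrs; C = 14.83269.
Duration effect: -3.36568 × (-0.0275) = +0.092556
Convexity effect: 0.5 × 14.83269 × (-0.0275)² = +0.0056086
ΔP/P ≈ +0.092556 + 0.0056086 = +0.098165 = +9.8165%.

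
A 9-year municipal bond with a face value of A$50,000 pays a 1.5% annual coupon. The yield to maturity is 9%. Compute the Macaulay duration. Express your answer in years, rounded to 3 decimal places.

Periodic yield y = 0.09. Discount each cash flow and weight by its year:
  t   CF        PV=CF/(1+0.09)^t    t·PV
  1       750.00       688.0734       688.0734
  2       750.00       631.2600     1,262.5200
  3       750.00       579.1376     1,737.4128
  4       750.00       531.3189     2,125.2756
  5       750.00       487.4485     2,437.2427
  6       750.00       447.2005     2,683.2030
  7       750.00       410.2757     2,871.9298
  8       750.00       376.3997     3,011.1977
  9    50,750.00    23,366.7098   210,300.3883
  Σ                 27,517.8241   227,117.2433
Price P = Σ PV = 27,517.8241.
Macaulay duration = Σ(t·PV) / P = 227,117.2433 / 27,517.8241 = 8.25346 years.

8.253 years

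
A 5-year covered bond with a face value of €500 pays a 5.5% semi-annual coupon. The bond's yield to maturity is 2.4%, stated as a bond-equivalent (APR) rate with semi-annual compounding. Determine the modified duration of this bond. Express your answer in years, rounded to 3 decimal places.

4.430 years

Periodic yield y = 0.012. First find Macaulay duration:
  t   CF        PV=CF/(1+0.012)^t    t·PV
  1        13.75        13.5870        13.5870
  2        13.75        13.4258        26.8517
  3        13.75        13.2666        39.7999
  4        13.75        13.1093        52.4373
  5        13.75        12.9539        64.7694
  6        13.75        12.8003        76.8017
  7        13.75        12.6485        88.5395
  8        13.75        12.4985        99.9882
  9        13.75        12.3503       111.1528
  10      513.75       455.9810     4,559.8096
  Σ                    572.6213     5,133.7372
P = 572.6213; Macaulay duration = 5,133.7372 / 572.6213 = 8.96533 half-year periods = 4.48266 years.
Modified duration = D_Mac / (1 + y) = 4.48266 / 1.012 = 4.42951 years.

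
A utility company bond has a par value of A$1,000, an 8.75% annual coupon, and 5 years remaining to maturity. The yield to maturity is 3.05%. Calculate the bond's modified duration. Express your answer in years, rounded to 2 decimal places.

Periodic yield y = 0.0305. First find Macaulay duration:
  t   CF        PV=CF/(1+0.0305)^t    t·PV
  1        87.50        84.9102        84.9102
  2        87.50        82.3971       164.7943
  3        87.50        79.9584       239.8752
  4        87.50        77.5918       310.3674
  5     1,087.50       935.8135     4,679.0673
  Σ                  1,260.6711     5,479.0143
P = 1,260.6711; Macaulay duration = 5,479.0143 / 1,260.6711 = 4.34611 years.
Modified duration = D_Mac / (1 + y) = 4.34611 / 1.0305 = 4.21748 years.

4.22 years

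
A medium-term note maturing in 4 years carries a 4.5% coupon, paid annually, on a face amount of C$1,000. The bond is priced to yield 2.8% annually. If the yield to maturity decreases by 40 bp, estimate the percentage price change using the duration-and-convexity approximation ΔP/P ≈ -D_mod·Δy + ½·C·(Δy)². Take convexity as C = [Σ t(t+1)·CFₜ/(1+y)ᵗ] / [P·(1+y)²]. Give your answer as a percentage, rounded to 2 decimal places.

With y = 0.028:
  t   CF        PV=CF/(1+0.028)^t    t·PV        t(t+1)·PV
  1        45.00        43.7743        43.7743          87.5486
  2        45.00        42.5820        85.1640         255.4921
  3        45.00        41.4222       124.2666         497.0664
  4     1,045.00       935.7155     3,742.8621      18,714.3104
  Σ                  1,063.4941     3,996.0670      19,554.4175
P = 1,063.4941; D_Mac = 3.75749 yrs; D_mod = 3.65514 yrs; C = 17.39897.
Duration effect: -3.65514 × (-0.004) = +0.014621
Convexity effect: 0.5 × 17.39897 × (-0.004)² = +0.0001392
ΔP/P ≈ +0.014621 + 0.0001392 = +0.014760 = +1.4760%.

+1.48%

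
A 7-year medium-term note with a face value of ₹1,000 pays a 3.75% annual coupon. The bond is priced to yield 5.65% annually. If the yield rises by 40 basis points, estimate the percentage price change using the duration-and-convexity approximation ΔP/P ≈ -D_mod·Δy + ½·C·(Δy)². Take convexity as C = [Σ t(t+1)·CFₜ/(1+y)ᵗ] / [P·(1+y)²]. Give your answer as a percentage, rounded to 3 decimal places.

With y = 0.0565:
  t   CF        PV=CF/(1+0.0565)^t    t·PV        t(t+1)·PV
  1        37.50        35.4946        35.4946          70.9891
  2        37.50        33.5964        67.1927         201.5782
  3        37.50        31.7997        95.3990         381.5962
  4        37.50        30.0991       120.3963         601.9817
  5        37.50        28.4894       142.4472         854.6829
  6        37.50        26.9659       161.7952       1,132.5661
  7     1,037.50       706.1575     4,943.1027      39,544.8218
  Σ                    892.6025     5,565.8277      42,788.2159
P = 892.6025; D_Mac = 6.23551 yrs; D_mod = 5.90204 yrs; C = 42.94643.
Duration effect: -5.90204 × (+0.004) = -0.023608
Convexity effect: 0.5 × 42.94643 × (0.004)² = +0.0003436
ΔP/P ≈ -0.023608 + 0.0003436 = -0.023265 = -2.3265%.

-2.326%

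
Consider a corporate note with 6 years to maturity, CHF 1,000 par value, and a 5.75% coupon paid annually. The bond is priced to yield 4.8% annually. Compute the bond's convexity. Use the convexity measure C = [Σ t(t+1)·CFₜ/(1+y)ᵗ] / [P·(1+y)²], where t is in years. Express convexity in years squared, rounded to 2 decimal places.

32.01

With y = 0.048:
  t   CF        PV=CF/(1+0.048)^t    t·PV        t(t+1)·PV
  1        57.50        54.8664        54.8664         109.7328
  2        57.50        52.3534       104.7069         314.1207
  3        57.50        49.9556       149.8667         599.4669
  4        57.50        47.6675       190.6701         953.3507
  5        57.50        45.4843       227.4215       1,364.5287
  6     1,057.50       798.2018     4,789.2106      33,524.4739
  Σ                  1,048.5290     5,516.7422      36,865.6738
P = 1,048.5290.
Convexity = Σ t(t+1)·PV / [P·(1+y)²] = 36,865.6738 / (1,048.5290 × 1.098304) = 32.01247.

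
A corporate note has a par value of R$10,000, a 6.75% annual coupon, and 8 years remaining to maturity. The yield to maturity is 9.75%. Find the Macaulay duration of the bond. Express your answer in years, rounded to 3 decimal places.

6.273 years

Periodic yield y = 0.0975. Discount each cash flow and weight by its year:
  t   CF        PV=CF/(1+0.0975)^t    t·PV
  1       675.00       615.0342       615.0342
  2       675.00       560.3956     1,120.7912
  3       675.00       510.6110     1,531.8331
  4       675.00       465.2492     1,860.9969
  5       675.00       423.9173     2,119.5864
  6       675.00       386.2572     2,317.5433
  7       675.00       351.9428     2,463.5995
  8    10,675.00     5,071.4442    40,571.5537
  Σ                  8,384.8515    52,600.9382
Price P = Σ PV = 8,384.8515.
Macaulay duration = Σ(t·PV) / P = 52,600.9382 / 8,384.8515 = 6.27333 years.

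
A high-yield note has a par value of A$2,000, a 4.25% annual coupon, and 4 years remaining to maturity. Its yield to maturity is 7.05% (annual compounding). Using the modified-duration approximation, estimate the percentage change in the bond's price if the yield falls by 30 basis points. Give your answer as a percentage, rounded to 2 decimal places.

+1.05%

Periodic yield y = 0.0705. Modified duration first:
  t   CF        PV=CF/(1+0.0705)^t    t·PV
  1        85.00        79.4021        79.4021
  2        85.00        74.1730       148.3459
  3        85.00        69.2881       207.8644
  4     2,085.00     1,587.6668     6,350.6673
  Σ                  1,810.5301     6,786.2798
P = 1,810.5301; D_Mac = 3.74823 yrs; D_mod = 3.74823/(1+0.0705) = 3.50138 yrs.
ΔP/P ≈ -D_mod · Δy = -3.50138 × (-0.003) = +0.010504 = +1.0504%.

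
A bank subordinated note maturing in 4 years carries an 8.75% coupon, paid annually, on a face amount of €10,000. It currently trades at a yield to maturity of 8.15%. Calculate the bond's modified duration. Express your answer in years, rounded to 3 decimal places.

3.280 years

Periodic yield y = 0.0815. First find Macaulay duration:
  t   CF        PV=CF/(1+0.0815)^t    t·PV
  1       875.00       809.0615       809.0615
  2       875.00       748.0920     1,496.1840
  3       875.00       691.7171     2,075.1512
  4    10,875.00     7,949.1954    31,796.7815
  Σ                 10,198.0659    36,177.1781
P = 10,198.0659; Macaulay duration = 36,177.1781 / 10,198.0659 = 3.54745 years.
Modified duration = D_Mac / (1 + y) = 3.54745 / 1.0815 = 3.28012 years.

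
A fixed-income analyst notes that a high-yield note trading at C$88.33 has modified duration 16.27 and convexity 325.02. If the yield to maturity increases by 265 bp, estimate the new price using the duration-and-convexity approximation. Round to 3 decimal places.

Duration effect: -D_mod·Δy = -16.27 × (+0.0265) = -0.431155
Convexity effect: ½·C·(Δy)² = 0.5 × 325.02 × (0.0265)² = +0.1141226475
ΔP/P ≈ -0.431155 + 0.1141226475 = -0.3170323525
New price ≈ 88.33 × (1 - 0.3170323525) = 60.326532303675.

C$60.327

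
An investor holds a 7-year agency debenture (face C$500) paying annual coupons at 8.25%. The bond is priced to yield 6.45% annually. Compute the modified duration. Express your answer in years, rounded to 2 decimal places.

5.32 years

Periodic yield y = 0.0645. First find Macaulay duration:
  t   CF        PV=CF/(1+0.0645)^t    t·PV
  1        41.25        38.7506        38.7506
  2        41.25        36.4026        72.8052
  3        41.25        34.1969       102.5908
  4        41.25        32.1249       128.4995
  5        41.25        30.1784       150.8918
  6        41.25        28.3498       170.0988
  7       541.25       349.4445     2,446.1117
  Σ                    549.4477     3,109.7483
P = 549.4477; Macaulay duration = 3,109.7483 / 549.4477 = 5.65977 years.
Modified duration = D_Mac / (1 + y) = 5.65977 / 1.0645 = 5.31684 years.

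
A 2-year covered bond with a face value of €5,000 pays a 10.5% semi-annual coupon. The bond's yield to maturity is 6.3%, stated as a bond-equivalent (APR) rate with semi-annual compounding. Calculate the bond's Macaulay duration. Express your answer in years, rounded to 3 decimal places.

1.861 years

Periodic yield y = 0.0315. Discount each cash flow and weight by its period:
  t   CF        PV=CF/(1+0.0315)^t    t·PV
  1       262.50       254.4838       254.4838
  2       262.50       246.7123       493.4246
  3       262.50       239.1782       717.5346
  4     5,262.50     4,648.5251    18,594.1004
  Σ                  5,388.8994    20,059.5434
Price P = Σ PV = 5,388.8994.
Macaulay duration = Σ(t·PV) / P = 20,059.5434 / 5,388.8994 = 3.72238 half-year periods.
In years: 3.72238 / 2 = 1.86119 years.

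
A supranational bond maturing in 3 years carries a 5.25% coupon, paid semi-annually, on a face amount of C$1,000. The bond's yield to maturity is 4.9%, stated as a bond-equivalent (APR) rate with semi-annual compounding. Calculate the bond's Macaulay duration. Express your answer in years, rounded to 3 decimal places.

Periodic yield y = 0.0245. Discount each cash flow and weight by its period:
  t   CF        PV=CF/(1+0.0245)^t    t·PV
  1        26.25        25.6223        25.6223
  2        26.25        25.0095        50.0190
  3        26.25        24.4114        73.2343
  4        26.25        23.8277        95.3107
  5        26.25        23.2578       116.2892
  6     1,026.25       887.5266     5,325.1598
  Σ                  1,009.6554     5,685.6353
Price P = Σ PV = 1,009.6554.
Macaulay duration = Σ(t·PV) / P = 5,685.6353 / 1,009.6554 = 5.63126 half-year periods.
In years: 5.63126 / 2 = 2.81563 years.

2.816 years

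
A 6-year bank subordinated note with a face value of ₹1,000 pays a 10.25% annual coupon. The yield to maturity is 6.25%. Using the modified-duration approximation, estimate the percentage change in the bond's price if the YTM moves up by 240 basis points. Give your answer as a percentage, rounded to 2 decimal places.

Periodic yield y = 0.0625. Modified duration first:
  t   CF        PV=CF/(1+0.0625)^t    t·PV
  1       102.50        96.4706        96.4706
  2       102.50        90.7958       181.5917
  3       102.50        85.4549       256.3647
  4       102.50        80.4282       321.7126
  5       102.50        75.6971       378.4854
  6     1,102.50       766.3108     4,597.8650
  Σ                  1,195.1574     5,832.4901
P = 1,195.1574; D_Mac = 4.88010 yrs; D_mod = 4.88010/(1+0.0625) = 4.59304 yrs.
ΔP/P ≈ -D_mod · Δy = -4.59304 × (+0.024) = -0.110233 = -11.0233%.

-11.02%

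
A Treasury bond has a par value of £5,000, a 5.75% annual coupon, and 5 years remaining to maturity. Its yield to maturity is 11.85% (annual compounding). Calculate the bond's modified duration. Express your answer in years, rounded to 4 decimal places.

3.9397 years

Periodic yield y = 0.1185. First find Macaulay duration:
  t   CF        PV=CF/(1+0.1185)^t    t·PV
  1       287.50       257.0407       257.0407
  2       287.50       229.8084       459.6168
  3       287.50       205.4612       616.3837
  4       287.50       183.6935       734.7742
  5     5,287.50     3,020.4416    15,102.2078
  Σ                  3,896.4454    17,170.0232
P = 3,896.4454; Macaulay duration = 17,170.0232 / 3,896.4454 = 4.40659 years.
Modified duration = D_Mac / (1 + y) = 4.40659 / 1.1185 = 3.93973 years.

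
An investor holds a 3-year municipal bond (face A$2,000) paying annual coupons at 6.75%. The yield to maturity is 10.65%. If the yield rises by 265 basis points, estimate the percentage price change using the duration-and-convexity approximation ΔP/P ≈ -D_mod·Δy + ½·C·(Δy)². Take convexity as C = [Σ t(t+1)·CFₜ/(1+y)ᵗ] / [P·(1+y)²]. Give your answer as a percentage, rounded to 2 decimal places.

-6.40%

With y = 0.1065:
  t   CF        PV=CF/(1+0.1065)^t    t·PV        t(t+1)·PV
  1       135.00       122.0063       122.0063         244.0127
  2       135.00       110.2633       220.5266         661.5797
  3     2,135.00     1,575.9543     4,727.8630      18,911.4518
  Σ                  1,808.2239     5,070.3959      19,817.0442
P = 1,808.2239; D_Mac = 2.80408 yrs; D_mod = 2.53418 yrs; C = 8.95125.
Duration effect: -2.53418 × (+0.0265) = -0.067156
Convexity effect: 0.5 × 8.95125 × (0.0265)² = +0.0031430
ΔP/P ≈ -0.067156 + 0.0031430 = -0.064013 = -6.4013%.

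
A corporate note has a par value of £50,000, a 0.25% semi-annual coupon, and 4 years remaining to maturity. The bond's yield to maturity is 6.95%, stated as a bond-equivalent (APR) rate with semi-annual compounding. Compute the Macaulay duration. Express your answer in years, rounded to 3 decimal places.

Periodic yield y = 0.03475. Discount each cash flow and weight by its period:
  t   CF        PV=CF/(1+0.03475)^t    t·PV
  1        62.50        60.4011        60.4011
  2        62.50        58.3726       116.7452
  3        62.50        56.4123       169.2369
  4        62.50        54.5178       218.0712
  5        62.50        52.6869       263.4346
  6        62.50        50.9175       305.5052
  7        62.50        49.2076       344.4530
  8    50,062.50    38,091.5858   304,732.6861
  Σ                 38,474.1016   306,210.5333
Price P = Σ PV = 38,474.1016.
Macaulay duration = Σ(t·PV) / P = 306,210.5333 / 38,474.1016 = 7.95887 half-year periods.
In years: 7.95887 / 2 = 3.97944 years.

3.979 years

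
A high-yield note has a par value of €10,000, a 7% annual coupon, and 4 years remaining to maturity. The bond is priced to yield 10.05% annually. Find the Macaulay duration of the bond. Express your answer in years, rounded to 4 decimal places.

3.6027 years

Periodic yield y = 0.1005. Discount each cash flow and weight by its year:
  t   CF        PV=CF/(1+0.1005)^t    t·PV
  1       700.00       636.0745       636.0745
  2       700.00       577.9868     1,155.9737
  3       700.00       525.2038     1,575.6115
  4    10,700.00     7,294.9713    29,179.8854
  Σ                  9,034.2365    32,547.5451
Price P = Σ PV = 9,034.2365.
Macaulay duration = Σ(t·PV) / P = 32,547.5451 / 9,034.2365 = 3.60269 years.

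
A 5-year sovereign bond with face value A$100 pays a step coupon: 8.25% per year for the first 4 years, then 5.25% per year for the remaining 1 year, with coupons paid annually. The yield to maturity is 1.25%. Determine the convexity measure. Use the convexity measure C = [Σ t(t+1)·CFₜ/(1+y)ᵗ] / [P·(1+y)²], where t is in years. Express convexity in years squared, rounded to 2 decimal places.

With y = 0.0125:
  t   CF        PV=CF/(1+0.0125)^t    t·PV        t(t+1)·PV
  1         8.25         8.1481         8.1481          16.2963
  2         8.25         8.0476        16.0951          48.2853
  3         8.25         7.9482        23.8446          95.3784
  4         8.25         7.8501        31.4003         157.0015
  5       105.25        98.9115       494.5577       2,967.3461
  Σ                    130.9055       574.0458       3,284.3076
P = 130.9055.
Convexity = Σ t(t+1)·PV / [P·(1+y)²] = 3,284.3076 / (130.9055 × 1.025156) = 24.47349.

24.47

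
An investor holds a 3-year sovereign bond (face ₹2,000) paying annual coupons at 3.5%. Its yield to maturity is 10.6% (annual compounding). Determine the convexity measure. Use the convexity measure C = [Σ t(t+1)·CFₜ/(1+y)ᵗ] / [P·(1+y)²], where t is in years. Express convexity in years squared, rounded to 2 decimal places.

With y = 0.106:
  t   CF        PV=CF/(1+0.106)^t    t·PV        t(t+1)·PV
  1        70.00        63.2911        63.2911         126.5823
  2        70.00        57.2253       114.4505         343.3516
  3     2,070.00     1,530.0477     4,590.1430      18,360.5722
  Σ                  1,650.5641     4,767.8847      18,830.5060
P = 1,650.5641.
Convexity = Σ t(t+1)·PV / [P·(1+y)²] = 18,830.5060 / (1,650.5641 × 1.223236) = 9.32651.

9.33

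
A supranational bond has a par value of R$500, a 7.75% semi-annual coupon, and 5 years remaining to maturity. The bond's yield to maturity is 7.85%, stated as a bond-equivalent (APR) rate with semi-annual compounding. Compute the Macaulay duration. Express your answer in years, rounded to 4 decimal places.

Periodic yield y = 0.03925. Discount each cash flow and weight by its period:
  t   CF        PV=CF/(1+0.03925)^t    t·PV
  1       19.375        18.6433        18.6433
  2       19.375        17.9391        35.8783
  3       19.375        17.2616        51.7849
  4       19.375        16.6097        66.4388
  5       19.375        15.9824        79.9119
  6       19.375        15.3788        92.2726
  7       19.375        14.7979       103.5856
  8       19.375        14.2391       113.9125
  9       19.375        13.7013       123.3116
  10     519.375       353.4115     3,534.1153
  Σ                    497.9647     4,219.8547
Price P = Σ PV = 497.9647.
Macaulay duration = Σ(t·PV) / P = 4,219.8547 / 497.9647 = 8.47420 half-year periods.
In years: 8.47420 / 2 = 4.23710 years.

4.2371 years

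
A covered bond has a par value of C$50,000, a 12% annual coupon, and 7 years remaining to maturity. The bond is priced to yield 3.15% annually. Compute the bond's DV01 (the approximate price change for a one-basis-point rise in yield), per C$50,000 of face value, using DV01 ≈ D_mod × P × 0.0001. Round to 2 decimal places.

C$41.28

Periodic yield y = 0.0315.
  t   CF        PV=CF/(1+0.0315)^t    t·PV
  1     6,000.00     5,816.7717     5,816.7717
  2     6,000.00     5,639.1388    11,278.2776
  3     6,000.00     5,466.9305    16,400.7915
  4     6,000.00     5,299.9811    21,199.9244
  5     6,000.00     5,138.1300    25,690.6500
  6     6,000.00     4,981.2215    29,887.3292
  7    56,000.00    45,071.6442   315,501.5091
  Σ                 77,413.8178   425,775.2536
P = 77,413.8178; D_Mac = 5.49999 yrs; D_mod = 5.33203 yrs.
DV01 ≈ 5.33203 × 77,413.8178 × 0.0001 = 41.277291.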